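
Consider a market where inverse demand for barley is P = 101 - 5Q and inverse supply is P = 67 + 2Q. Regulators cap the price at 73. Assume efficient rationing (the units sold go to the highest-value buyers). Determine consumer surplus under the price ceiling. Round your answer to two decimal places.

Free-market equilibrium: 101 - 5Q = 67 + 2Q gives Q* = 4.8571, P* = 76.7143.
At the ceiling price 73, quantity supplied is (73 - 67)/2 = 3; supply is the short side, so Q = 3 trades at P = 73.
The demand price at Q = 3 is 86. CS is the trapezoid between demand and 73 over [0, 3]: (1/2)[(101 - 73) + (86 - 73)](3) = 61.5.

61.50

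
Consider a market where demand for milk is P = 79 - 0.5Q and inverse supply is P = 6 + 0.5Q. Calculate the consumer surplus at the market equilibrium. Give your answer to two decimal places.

1332.25

Set 79 - 0.5Q = 6 + 0.5Q, which gives 73 = 1Q, so Q* = 73 and P* = 79 - 0.5(73) = 42.5.
The demand choke price is 79, so CS = (1/2)(Q*)(79 - P*) = (1/2)(73)(36.5) = 1332.25.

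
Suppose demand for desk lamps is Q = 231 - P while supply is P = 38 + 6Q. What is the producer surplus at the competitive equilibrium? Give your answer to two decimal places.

2280.55

Rewriting demand in inverse form: P = 231 - Q.
Set 231 - Q = 38 + 6Q, which gives 193 = 7Q, so Q* = 27.5714 and P* = 231 - (27.5714) = 203.4286.
Producer surplus is the triangle above supply below P*: (1/2)(27.5714)(203.4286 - 38) = (1/2)(27.5714)(165.4286) = 2280.551.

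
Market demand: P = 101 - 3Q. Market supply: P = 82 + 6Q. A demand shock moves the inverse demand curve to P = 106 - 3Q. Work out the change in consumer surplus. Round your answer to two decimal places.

Initial equilibrium: Q_0 = 2.1111, P_0 = 94.6667; CS_0 = (1/2)(2.1111)(6.3333) = 6.6852, PS_0 = (1/2)(2.1111)(12.6667) = 13.3704.
New equilibrium: 106 - 3Q = 82 + 6Q gives Q_1 = 2.6667, P_1 = 98; CS_1 = 10.6667, PS_1 = 21.3333.
Change in consumer surplus = 10.6667 - 6.6852 = 3.9815.

3.98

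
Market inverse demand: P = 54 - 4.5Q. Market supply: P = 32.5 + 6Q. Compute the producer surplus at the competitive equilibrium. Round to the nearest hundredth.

12.58

Setting demand equal to supply, 21.5 = 10.5Q, so Q* = 2.0476 and P* = 44.7857.
The supply curve's price intercept is 32.5, so PS = (1/2)(Q*)(P* - 32.5) = (1/2)(2.0476)(12.2857) = 12.5782.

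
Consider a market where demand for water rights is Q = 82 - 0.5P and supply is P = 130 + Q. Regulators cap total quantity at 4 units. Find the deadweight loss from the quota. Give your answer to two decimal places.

Rewriting demand in inverse form: P = 164 - 2Q.
Unrestricted equilibrium: Q* = (164 - 130)/(2 + 1) = 11.3333.
At Q = 4 the demand price is 164 - 2(4) = 156 and the supply price is 130 + (4) = 134.
Deadweight loss is the triangle between the curves from 4 to 11.3333: (1/2)(156 - 134)(11.3333 - 4) = 80.6667.

80.67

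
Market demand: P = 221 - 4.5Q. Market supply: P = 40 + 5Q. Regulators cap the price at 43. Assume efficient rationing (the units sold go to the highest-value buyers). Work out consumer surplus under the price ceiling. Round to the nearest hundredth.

Free-market equilibrium: 221 - 4.5Q = 40 + 5Q gives Q* = 19.0526, P* = 135.2632.
At the ceiling price 43, quantity supplied is (43 - 40)/5 = 0.6; supply is the short side, so Q = 0.6 trades at P = 43.
The demand price at Q = 0.6 is 218.3. CS is the trapezoid between demand and 43 over [0, 0.6]: (1/2)[(221 - 43) + (218.3 - 43)](0.6) = 105.99.

105.99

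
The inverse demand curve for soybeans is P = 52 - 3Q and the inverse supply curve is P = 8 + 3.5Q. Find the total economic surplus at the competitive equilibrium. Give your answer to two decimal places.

148.92

Setting demand equal to supply, 44 = 6.5Q, so Q* = 6.7692 and P* = 31.6923.
Total surplus is the full triangle between the curves from 0 to Q*: (1/2)(6.7692)(52 - 8) = 148.9231.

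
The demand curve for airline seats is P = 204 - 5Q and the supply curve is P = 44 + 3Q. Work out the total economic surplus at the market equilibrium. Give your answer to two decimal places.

1600.00

Equilibrium: 204 - 5Q = 44 + 3Q, so Q* = 20 and P* = 104.
Total surplus is the full triangle between the curves from 0 to Q*: (1/2)(20)(204 - 44) = 1600.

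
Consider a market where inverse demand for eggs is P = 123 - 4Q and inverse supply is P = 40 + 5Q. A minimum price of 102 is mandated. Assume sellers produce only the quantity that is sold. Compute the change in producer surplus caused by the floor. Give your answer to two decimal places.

Free-market equilibrium: 123 - 4Q = 40 + 5Q gives Q* = 9.2222, P* = 86.1111.
At the floor price 102, quantity demanded is (123 - 102)/4 = 5.25; demand is the short side, so Q = 5.25 trades at P = 102.
PS goes from (1/2)(9.2222)(46.1111) = 212.6235 to 256.5938 (computed as (102 - 40)(5.25) - (1/2)(5)(5.25)^2), a change of 43.9703.

43.97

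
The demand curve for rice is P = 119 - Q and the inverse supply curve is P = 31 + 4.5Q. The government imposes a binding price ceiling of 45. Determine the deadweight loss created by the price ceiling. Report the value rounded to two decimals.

Free-market equilibrium: 119 - Q = 31 + 4.5Q gives Q* = 16, P* = 103.
At P = 45, sellers supply (45 - 31)/4.5 = 3.1111 while buyers want more, so the quantity traded is 3.1111 at price 45.
At Q = 3.1111 the demand price is 115.8889 and the supply price is 45. Deadweight loss is the triangle between the curves from 3.1111 to 16: (1/2)(115.8889 - 45)(16 - 3.1111) = 456.8395.

456.84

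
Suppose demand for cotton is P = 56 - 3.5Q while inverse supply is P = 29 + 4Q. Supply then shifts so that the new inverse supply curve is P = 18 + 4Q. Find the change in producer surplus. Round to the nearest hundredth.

25.42

Initial equilibrium: Q_0 = 3.6, P_0 = 43.4; CS_0 = (1/2)(3.6)(12.6) = 22.68, PS_0 = (1/2)(3.6)(14.4) = 25.92.
New equilibrium: 56 - 3.5Q = 18 + 4Q gives Q_1 = 5.0667, P_1 = 38.2667; CS_1 = 44.9244, PS_1 = 51.3422.
Change in producer surplus = 51.3422 - 25.92 = 25.4222.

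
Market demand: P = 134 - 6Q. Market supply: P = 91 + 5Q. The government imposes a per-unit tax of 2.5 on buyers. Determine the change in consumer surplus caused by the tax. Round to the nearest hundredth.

-5.18

Pre-tax equilibrium: 134 - 6Q = 91 + 5Q gives Q* = 3.9091, P* = 110.5455.
A tax on buyers shifts demand down by 2.5: (134 - 2.5) - 6Q = 91 + 5Q, so Q_t = 3.6818. Buyers pay P_b = 111.9091; sellers receive P_s = P_b - 2.5 = 109.4091.
Consumers lose the trapezoid between P* and P_b out to Q_t plus the triangle from Q_t to Q*: change in CS = 40.6674 - 45.843 = -5.1756.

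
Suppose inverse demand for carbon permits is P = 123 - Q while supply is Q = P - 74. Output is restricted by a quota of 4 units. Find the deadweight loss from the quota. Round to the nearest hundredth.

420.25

Rewriting supply in inverse form: P = 74 + Q.
Unrestricted equilibrium: Q* = (123 - 74)/(1 + 1) = 24.5.
At Q = 4 the demand price is 123 - (4) = 119 and the supply price is 74 + (4) = 78.
Deadweight loss is the triangle between the curves from 4 to 24.5: (1/2)(119 - 78)(24.5 - 4) = 420.25.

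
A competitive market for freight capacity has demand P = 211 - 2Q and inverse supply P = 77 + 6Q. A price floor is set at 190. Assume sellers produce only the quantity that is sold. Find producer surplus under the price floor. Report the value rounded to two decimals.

Without the control, 211 - 2Q = 77 + 6Q so Q* = 16.75 and P* = 177.5.
At P = 190, buyers demand (211 - 190)/2 = 10.5 while sellers would supply more, so the quantity traded is 10.5 at price 190.
The supply price at Q = 10.5 is 140. PS is the trapezoid between 190 and supply over [0, 10.5]: (1/2)[(190 - 77) + (190 - 140)](10.5) = 855.75.

855.75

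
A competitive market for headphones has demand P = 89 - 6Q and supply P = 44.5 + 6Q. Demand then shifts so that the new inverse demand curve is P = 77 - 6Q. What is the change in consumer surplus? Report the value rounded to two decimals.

Initial equilibrium: Q_0 = 3.7083, P_0 = 66.75; CS_0 = (1/2)(3.7083)(22.25) = 41.2552, PS_0 = (1/2)(3.7083)(22.25) = 41.2552.
New equilibrium: 77 - 6Q = 44.5 + 6Q gives Q_1 = 2.7083, P_1 = 60.75; CS_1 = 22.0052, PS_1 = 22.0052.
Change in consumer surplus = 22.0052 - 41.2552 = -19.25.

-19.25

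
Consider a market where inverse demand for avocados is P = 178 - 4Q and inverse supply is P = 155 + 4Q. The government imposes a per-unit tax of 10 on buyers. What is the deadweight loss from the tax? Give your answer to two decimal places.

6.25

Pre-tax equilibrium: 178 - 4Q = 155 + 4Q gives Q* = 2.875, P* = 166.5.
With the tax, buyers' net willingness to pay falls by 10: (178 - 10) - 4Q = 155 + 4Q, so Q_t = 1.625. Buyers pay P_b = 171.5; sellers receive P_s = P_b - 10 = 161.5.
Deadweight loss is the triangle between the curves from Q_t to Q*: (1/2)(2.875 - 1.625)(10) = 6.25.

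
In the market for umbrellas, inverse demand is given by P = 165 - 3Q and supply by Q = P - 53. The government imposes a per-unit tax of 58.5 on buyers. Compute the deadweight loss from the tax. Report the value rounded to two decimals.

427.78

Rewriting supply in inverse form: P = 53 + Q.
Without the tax, 165 - 3Q = 53 + Q so Q* = 28 and P* = 81.
With the tax, buyers' net willingness to pay falls by 58.5: (165 - 58.5) - 3Q = 53 + Q, so Q_t = 13.375. Buyers pay P_b = 124.875; sellers receive P_s = P_b - 58.5 = 66.375.
The welfare triangle lost has base Q* - Q_t = 14.625 and height t = 58.5, so DWL = (1/2)(14.625)(58.5) = 427.7812.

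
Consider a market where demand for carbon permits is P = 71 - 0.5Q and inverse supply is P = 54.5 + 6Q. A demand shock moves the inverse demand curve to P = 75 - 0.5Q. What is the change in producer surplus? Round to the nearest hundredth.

Initial equilibrium: Q_0 = 2.5385, P_0 = 69.7308; CS_0 = (1/2)(2.5385)(1.2692) = 1.6109, PS_0 = (1/2)(2.5385)(15.2308) = 19.3314.
New equilibrium: 75 - 0.5Q = 54.5 + 6Q gives Q_1 = 3.1538, P_1 = 73.4231; CS_1 = 2.4867, PS_1 = 29.8402.
Change in producer surplus = 29.8402 - 19.3314 = 10.5089.

10.51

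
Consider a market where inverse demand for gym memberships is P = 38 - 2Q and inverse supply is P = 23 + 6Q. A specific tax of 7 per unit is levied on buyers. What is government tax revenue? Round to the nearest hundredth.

Pre-tax equilibrium: 38 - 2Q = 23 + 6Q gives Q* = 1.875, P* = 34.25.
A tax on buyers shifts demand down by 7: (38 - 7) - 2Q = 23 + 6Q, so Q_t = 1. Buyers pay P_b = 36; sellers receive P_s = P_b - 7 = 29.
Tax revenue = t x Q_t = 7 x 1 = 7.

7.00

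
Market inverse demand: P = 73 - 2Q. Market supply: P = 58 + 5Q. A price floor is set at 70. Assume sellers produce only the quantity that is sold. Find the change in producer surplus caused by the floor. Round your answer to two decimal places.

Without the control, 73 - 2Q = 58 + 5Q so Q* = 2.1429 and P* = 68.7143.
At the floor price 70, quantity demanded is (73 - 70)/2 = 1.5; demand is the short side, so Q = 1.5 trades at P = 70.
PS goes from (1/2)(2.1429)(10.7143) = 11.4796 to 12.375 (computed as (70 - 58)(1.5) - (1/2)(5)(1.5)^2), a change of 0.8954.

0.90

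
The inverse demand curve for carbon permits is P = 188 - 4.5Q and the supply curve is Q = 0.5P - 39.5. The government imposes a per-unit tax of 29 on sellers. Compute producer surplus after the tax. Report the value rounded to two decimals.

151.48

Rewriting supply in inverse form: P = 79 + 2Q.
Without the tax, 188 - 4.5Q = 79 + 2Q so Q* = 16.7692 and P* = 112.5385.
With the tax, sellers need 29 more per unit: 188 - 4.5Q = 79 + 2Q + 29, so Q_t = 12.3077. Buyers pay P_b = 132.6154; sellers receive P_s = P_b - 29 = 103.6154.
Producer surplus is the triangle above supply below P_s: (1/2)(12.3077)(103.6154 - 79) = 151.4793.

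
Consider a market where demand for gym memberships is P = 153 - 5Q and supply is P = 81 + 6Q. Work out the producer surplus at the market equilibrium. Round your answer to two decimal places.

Set 153 - 5Q = 81 + 6Q, which gives 72 = 11Q, so Q* = 6.5455 and P* = 153 - 5(6.5455) = 120.2727.
Producer surplus is the triangle above supply below P*: (1/2)(6.5455)(120.2727 - 81) = (1/2)(6.5455)(39.2727) = 128.5289.

128.53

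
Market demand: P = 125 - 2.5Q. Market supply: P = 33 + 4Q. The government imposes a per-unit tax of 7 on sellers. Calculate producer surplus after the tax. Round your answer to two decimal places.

Pre-tax equilibrium: 125 - 2.5Q = 33 + 4Q gives Q* = 14.1538, P* = 89.6154.
A tax on sellers shifts supply up by 7: 125 - 2.5Q = 33 + 4Q + 7, so Q_t = 13.0769. Buyers pay P_b = 92.3077; sellers receive P_s = P_b - 7 = 85.3077.
Producer surplus is the triangle above supply below P_s: (1/2)(13.0769)(85.3077 - 33) = 342.0118.

342.01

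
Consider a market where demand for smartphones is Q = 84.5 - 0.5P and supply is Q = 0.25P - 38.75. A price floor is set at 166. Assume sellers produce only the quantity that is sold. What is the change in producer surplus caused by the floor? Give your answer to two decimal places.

1.11

Rewriting demand in inverse form: P = 169 - 2Q.
Rewriting supply in inverse form: P = 155 + 4Q.
Without the control, 169 - 2Q = 155 + 4Q so Q* = 2.3333 and P* = 164.3333.
At the floor price 166, quantity demanded is (169 - 166)/2 = 1.5; demand is the short side, so Q = 1.5 trades at P = 166.
PS goes from (1/2)(2.3333)(9.3333) = 10.8889 to 12 (computed as (166 - 155)(1.5) - (1/2)(4)(1.5)^2), a change of 1.1111.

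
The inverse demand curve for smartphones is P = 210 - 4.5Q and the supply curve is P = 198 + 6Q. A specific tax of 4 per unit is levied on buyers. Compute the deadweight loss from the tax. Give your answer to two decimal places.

Pre-tax equilibrium: 210 - 4.5Q = 198 + 6Q gives Q* = 1.1429, P* = 204.8571.
With the tax, buyers' net willingness to pay falls by 4: (210 - 4) - 4.5Q = 198 + 6Q, so Q_t = 0.7619. Buyers pay P_b = 206.5714; sellers receive P_s = P_b - 4 = 202.5714.
Deadweight loss is the triangle between the curves from Q_t to Q*: (1/2)(1.1429 - 0.7619)(4) = 0.7619.

0.76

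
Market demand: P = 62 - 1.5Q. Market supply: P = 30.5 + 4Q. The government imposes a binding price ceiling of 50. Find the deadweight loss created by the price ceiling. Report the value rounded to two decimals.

2.00

Without the control, 62 - 1.5Q = 30.5 + 4Q so Q* = 5.7273 and P* = 53.4091.
At the ceiling price 50, quantity supplied is (50 - 30.5)/4 = 4.875; supply is the short side, so Q = 4.875 trades at P = 50.
At Q = 4.875 the demand price is 54.6875 and the supply price is 50. Deadweight loss is the triangle between the curves from 4.875 to 5.7273: (1/2)(54.6875 - 50)(5.7273 - 4.875) = 1.9975.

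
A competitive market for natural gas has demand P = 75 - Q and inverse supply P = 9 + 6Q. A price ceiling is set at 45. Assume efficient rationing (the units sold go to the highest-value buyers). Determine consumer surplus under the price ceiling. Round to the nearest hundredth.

Free-market equilibrium: 75 - Q = 9 + 6Q gives Q* = 9.4286, P* = 65.5714.
At the ceiling price 45, quantity supplied is (45 - 9)/6 = 6; supply is the short side, so Q = 6 trades at P = 45.
The demand price at Q = 6 is 69. CS is the trapezoid between demand and 45 over [0, 6]: (1/2)[(75 - 45) + (69 - 45)](6) = 162.

162.00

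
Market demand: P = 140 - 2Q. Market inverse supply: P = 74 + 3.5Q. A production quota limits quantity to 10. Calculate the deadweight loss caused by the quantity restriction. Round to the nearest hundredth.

Without the quota, 140 - 2Q = 74 + 3.5Q gives Q* = 12.
At Q = 10 the demand price is 140 - 2(10) = 120 and the supply price is 74 + 3.5(10) = 109.
Deadweight loss is the triangle between the curves from 10 to 12: (1/2)(120 - 109)(12 - 10) = 11.

11.00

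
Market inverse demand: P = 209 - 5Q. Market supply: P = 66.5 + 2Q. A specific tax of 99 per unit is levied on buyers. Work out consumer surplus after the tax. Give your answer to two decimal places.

96.54

Pre-tax equilibrium: 209 - 5Q = 66.5 + 2Q gives Q* = 20.3571, P* = 107.2143.
A tax on buyers shifts demand down by 99: (209 - 99) - 5Q = 66.5 + 2Q, so Q_t = 6.2143. Buyers pay P_b = 177.9286; sellers receive P_s = P_b - 99 = 78.9286.
Consumer surplus is the triangle under demand above P_b: (1/2)(6.2143)(209 - 177.9286) = 96.5434.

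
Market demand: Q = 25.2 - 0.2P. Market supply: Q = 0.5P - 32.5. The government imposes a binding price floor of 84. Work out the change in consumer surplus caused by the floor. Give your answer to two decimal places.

-13.45

Rewriting demand in inverse form: P = 126 - 5Q.
Rewriting supply in inverse form: P = 65 + 2Q.
Without the control, 126 - 5Q = 65 + 2Q so Q* = 8.7143 and P* = 82.4286.
At the floor price 84, quantity demanded is (126 - 84)/5 = 8.4; demand is the short side, so Q = 8.4 trades at P = 84.
CS goes from (1/2)(8.7143)(43.5714) = 189.8469 to 176.4 (computed as (126 - 84)(8.4) - (1/2)(5)(8.4)^2), a change of -13.4469.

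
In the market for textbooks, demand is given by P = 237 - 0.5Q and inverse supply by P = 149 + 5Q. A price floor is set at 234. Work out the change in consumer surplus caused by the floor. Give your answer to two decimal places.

-55.00

Free-market equilibrium: 237 - 0.5Q = 149 + 5Q gives Q* = 16, P* = 229.
At P = 234, buyers demand (237 - 234)/0.5 = 6 while sellers would supply more, so the quantity traded is 6 at price 234.
CS goes from (1/2)(16)(8) = 64 to 9 (computed as (237 - 234)(6) - (1/2)(0.5)(6)^2), a change of -55.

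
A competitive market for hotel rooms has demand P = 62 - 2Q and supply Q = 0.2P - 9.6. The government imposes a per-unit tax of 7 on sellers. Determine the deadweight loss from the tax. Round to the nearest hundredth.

3.50

Rewriting supply in inverse form: P = 48 + 5Q.
Without the tax, 62 - 2Q = 48 + 5Q so Q* = 2 and P* = 58.
A tax on sellers shifts supply up by 7: 62 - 2Q = 48 + 5Q + 7, so Q_t = 1. Buyers pay P_b = 60; sellers receive P_s = P_b - 7 = 53.
Deadweight loss is the triangle between the curves from Q_t to Q*: (1/2)(2 - 1)(7) = 3.5.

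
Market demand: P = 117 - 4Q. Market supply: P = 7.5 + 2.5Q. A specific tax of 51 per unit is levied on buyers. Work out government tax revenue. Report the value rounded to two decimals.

Pre-tax equilibrium: 117 - 4Q = 7.5 + 2.5Q gives Q* = 16.8462, P* = 49.6154.
With the tax, buyers' net willingness to pay falls by 51: (117 - 51) - 4Q = 7.5 + 2.5Q, so Q_t = 9. Buyers pay P_b = 81; sellers receive P_s = P_b - 51 = 30.
Revenue is the tax times quantity traded: 51 x 9 = 459.

459.00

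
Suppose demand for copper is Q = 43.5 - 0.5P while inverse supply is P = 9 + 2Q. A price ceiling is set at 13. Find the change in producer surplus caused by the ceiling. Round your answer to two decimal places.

-376.25

Rewriting demand in inverse form: P = 87 - 2Q.
Without the control, 87 - 2Q = 9 + 2Q so Q* = 19.5 and P* = 48.
At P = 13, sellers supply (13 - 9)/2 = 2 while buyers want more, so the quantity traded is 2 at price 13.
PS goes from (1/2)(19.5)(39) = 380.25 to 4 (computed as (13 - 9)(2) - (1/2)(2)(2)^2), a change of -376.25.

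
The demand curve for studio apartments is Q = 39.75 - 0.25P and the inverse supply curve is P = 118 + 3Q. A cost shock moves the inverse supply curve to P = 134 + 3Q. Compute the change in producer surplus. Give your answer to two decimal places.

-32.33

Rewriting demand in inverse form: P = 159 - 4Q.
Initial equilibrium: Q_0 = 5.8571, P_0 = 135.5714; CS_0 = (1/2)(5.8571)(23.4286) = 68.6122, PS_0 = (1/2)(5.8571)(17.5714) = 51.4592.
New equilibrium: 159 - 4Q = 134 + 3Q gives Q_1 = 3.5714, P_1 = 144.7143; CS_1 = 25.5102, PS_1 = 19.1327.
Change in producer surplus = 19.1327 - 51.4592 = -32.3265.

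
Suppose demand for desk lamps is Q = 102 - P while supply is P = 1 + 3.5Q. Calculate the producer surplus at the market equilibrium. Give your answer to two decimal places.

881.57

Rewriting demand in inverse form: P = 102 - Q.
Setting demand equal to supply, 101 = 4.5Q, so Q* = 22.4444 and P* = 79.5556.
PS is the area between P* and the supply curve from 0 to Q*: (1/2)(22.4444)(78.5556) = 881.5679.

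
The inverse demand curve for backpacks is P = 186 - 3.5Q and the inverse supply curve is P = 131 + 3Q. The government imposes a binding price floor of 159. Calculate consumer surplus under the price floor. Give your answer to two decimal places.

104.14

Free-market equilibrium: 186 - 3.5Q = 131 + 3Q gives Q* = 8.4615, P* = 156.3846.
At the floor price 159, quantity demanded is (186 - 159)/3.5 = 7.7143; demand is the short side, so Q = 7.7143 trades at P = 159.
CS is the triangle under demand above 159: (1/2)(7.7143)(186 - 159) = 104.1429.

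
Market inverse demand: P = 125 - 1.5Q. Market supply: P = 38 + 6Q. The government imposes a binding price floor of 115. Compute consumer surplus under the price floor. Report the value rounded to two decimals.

Free-market equilibrium: 125 - 1.5Q = 38 + 6Q gives Q* = 11.6, P* = 107.6.
At the floor price 115, quantity demanded is (125 - 115)/1.5 = 6.6667; demand is the short side, so Q = 6.6667 trades at P = 115.
CS is the triangle under demand above 115: (1/2)(6.6667)(125 - 115) = 33.3333.

33.33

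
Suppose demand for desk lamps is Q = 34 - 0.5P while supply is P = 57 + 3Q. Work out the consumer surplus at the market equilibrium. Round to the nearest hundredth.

Rewriting demand in inverse form: P = 68 - 2Q.
Set 68 - 2Q = 57 + 3Q, which gives 11 = 5Q, so Q* = 2.2 and P* = 68 - 2(2.2) = 63.6.
The demand choke price is 68, so CS = (1/2)(Q*)(68 - P*) = (1/2)(2.2)(4.4) = 4.84.

4.84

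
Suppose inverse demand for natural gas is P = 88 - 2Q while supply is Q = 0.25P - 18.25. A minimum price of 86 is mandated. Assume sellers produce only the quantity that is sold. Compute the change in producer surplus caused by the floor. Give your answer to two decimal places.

Rewriting supply in inverse form: P = 73 + 4Q.
Without the control, 88 - 2Q = 73 + 4Q so Q* = 2.5 and P* = 83.
At P = 86, buyers demand (88 - 86)/2 = 1 while sellers would supply more, so the quantity traded is 1 at price 86.
PS goes from (1/2)(2.5)(10) = 12.5 to 11 (computed as (86 - 73)(1) - (1/2)(4)(1)^2), a change of -1.5.

-1.50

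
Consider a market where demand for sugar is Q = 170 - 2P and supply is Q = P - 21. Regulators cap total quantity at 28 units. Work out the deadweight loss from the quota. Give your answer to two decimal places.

161.33

Rewriting demand in inverse form: P = 85 - 0.5Q.
Rewriting supply in inverse form: P = 21 + Q.
Without the quota, 85 - 0.5Q = 21 + Q gives Q* = 42.6667.
At Q = 28 the demand price is 85 - 0.5(28) = 71 and the supply price is 21 + (28) = 49.
Deadweight loss is the triangle between the curves from 28 to 42.6667: (1/2)(71 - 49)(42.6667 - 28) = 161.3333.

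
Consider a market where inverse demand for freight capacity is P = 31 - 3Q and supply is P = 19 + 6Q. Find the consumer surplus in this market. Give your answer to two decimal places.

Setting demand equal to supply, 12 = 9Q, so Q* = 1.3333 and P* = 27.
Consumer surplus is the triangle under demand above P*: (1/2)(1.3333)(31 - 27) = (1/2)(1.3333)(4) = 2.6667.

2.67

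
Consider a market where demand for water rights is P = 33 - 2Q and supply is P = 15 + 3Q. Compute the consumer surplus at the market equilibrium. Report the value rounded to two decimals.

12.96

Set 33 - 2Q = 15 + 3Q, which gives 18 = 5Q, so Q* = 3.6 and P* = 33 - 2(3.6) = 25.8.
The demand choke price is 33, so CS = (1/2)(Q*)(33 - P*) = (1/2)(3.6)(7.2) = 12.96.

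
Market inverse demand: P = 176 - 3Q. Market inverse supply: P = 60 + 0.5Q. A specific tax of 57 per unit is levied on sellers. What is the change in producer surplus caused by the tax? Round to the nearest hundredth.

-203.57

Pre-tax equilibrium: 176 - 3Q = 60 + 0.5Q gives Q* = 33.1429, P* = 76.5714.
With the tax, sellers need 57 more per unit: 176 - 3Q = 60 + 0.5Q + 57, so Q_t = 16.8571. Buyers pay P_b = 125.4286; sellers receive P_s = P_b - 57 = 68.4286.
Producers lose the trapezoid between P_s and P* out to Q_t plus the triangle from Q_t to Q*: change in PS = 71.0408 - 274.6122 = -203.5714.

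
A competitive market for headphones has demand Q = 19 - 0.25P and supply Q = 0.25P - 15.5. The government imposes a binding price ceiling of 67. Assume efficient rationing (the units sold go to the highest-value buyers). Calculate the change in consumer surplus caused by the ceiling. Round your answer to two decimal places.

Rewriting demand in inverse form: P = 76 - 4Q.
Rewriting supply in inverse form: P = 62 + 4Q.
Free-market equilibrium: 76 - 4Q = 62 + 4Q gives Q* = 1.75, P* = 69.
At the ceiling price 67, quantity supplied is (67 - 62)/4 = 1.25; supply is the short side, so Q = 1.25 trades at P = 67.
CS goes from (1/2)(1.75)(7) = 6.125 to 8.125 (computed as (76 - 67)(1.25) - (1/2)(4)(1.25)^2), a change of 2.

2.00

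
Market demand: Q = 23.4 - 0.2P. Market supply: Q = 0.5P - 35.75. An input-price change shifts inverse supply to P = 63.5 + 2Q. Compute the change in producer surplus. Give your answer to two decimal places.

Rewriting demand in inverse form: P = 117 - 5Q.
Rewriting supply in inverse form: P = 71.5 + 2Q.
Initial equilibrium: Q_0 = 6.5, P_0 = 84.5; CS_0 = (1/2)(6.5)(32.5) = 105.625, PS_0 = (1/2)(6.5)(13) = 42.25.
New equilibrium: 117 - 5Q = 63.5 + 2Q gives Q_1 = 7.6429, P_1 = 78.7857; CS_1 = 146.0332, PS_1 = 58.4133.
Change in producer surplus = 58.4133 - 42.25 = 16.1633.

16.16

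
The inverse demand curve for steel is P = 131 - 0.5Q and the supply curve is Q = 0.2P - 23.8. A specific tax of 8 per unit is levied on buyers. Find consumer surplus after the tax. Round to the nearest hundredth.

0.13

Rewriting supply in inverse form: P = 119 + 5Q.
Pre-tax equilibrium: 131 - 0.5Q = 119 + 5Q gives Q* = 2.1818, P* = 129.9091.
With the tax, buyers' net willingness to pay falls by 8: (131 - 8) - 0.5Q = 119 + 5Q, so Q_t = 0.7273. Buyers pay P_b = 130.6364; sellers receive P_s = P_b - 8 = 122.6364.
Consumer surplus is the triangle under demand above P_b: (1/2)(0.7273)(131 - 130.6364) = 0.1322.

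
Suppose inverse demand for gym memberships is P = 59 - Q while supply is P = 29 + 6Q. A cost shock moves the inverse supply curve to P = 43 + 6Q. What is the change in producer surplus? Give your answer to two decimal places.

-39.43

Initial equilibrium: Q_0 = 4.2857, P_0 = 54.7143; CS_0 = (1/2)(4.2857)(4.2857) = 9.1837, PS_0 = (1/2)(4.2857)(25.7143) = 55.102.
New equilibrium: 59 - Q = 43 + 6Q gives Q_1 = 2.2857, P_1 = 56.7143; CS_1 = 2.6122, PS_1 = 15.6735.
Change in producer surplus = 15.6735 - 55.102 = -39.4286.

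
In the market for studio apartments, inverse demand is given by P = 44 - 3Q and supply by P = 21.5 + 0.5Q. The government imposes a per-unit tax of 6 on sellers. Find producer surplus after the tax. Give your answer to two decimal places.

5.56

Pre-tax equilibrium: 44 - 3Q = 21.5 + 0.5Q gives Q* = 6.4286, P* = 24.7143.
With the tax, sellers need 6 more per unit: 44 - 3Q = 21.5 + 0.5Q + 6, so Q_t = 4.7143. Buyers pay P_b = 29.8571; sellers receive P_s = P_b - 6 = 23.8571.
Producer surplus is the triangle above supply below P_s: (1/2)(4.7143)(23.8571 - 21.5) = 5.5561.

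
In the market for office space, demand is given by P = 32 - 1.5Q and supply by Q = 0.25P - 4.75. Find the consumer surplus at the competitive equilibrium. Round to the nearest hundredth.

Rewriting supply in inverse form: P = 19 + 4Q.
Equilibrium: 32 - 1.5Q = 19 + 4Q, so Q* = 2.3636 and P* = 28.4545.
The demand choke price is 32, so CS = (1/2)(Q*)(32 - P*) = (1/2)(2.3636)(3.5455) = 4.1901.

4.19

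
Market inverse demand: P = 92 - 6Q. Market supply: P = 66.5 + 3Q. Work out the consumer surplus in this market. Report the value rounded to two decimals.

24.08

Setting demand equal to supply, 25.5 = 9Q, so Q* = 2.8333 and P* = 75.
Consumer surplus is the triangle under demand above P*: (1/2)(2.8333)(92 - 75) = (1/2)(2.8333)(17) = 24.0833.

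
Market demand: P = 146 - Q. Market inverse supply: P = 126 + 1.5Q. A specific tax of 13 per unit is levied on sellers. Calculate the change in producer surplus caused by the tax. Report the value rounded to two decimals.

Pre-tax equilibrium: 146 - Q = 126 + 1.5Q gives Q* = 8, P* = 138.
With the tax, sellers need 13 more per unit: 146 - Q = 126 + 1.5Q + 13, so Q_t = 2.8. Buyers pay P_b = 143.2; sellers receive P_s = P_b - 13 = 130.2.
Producers lose the trapezoid between P_s and P* out to Q_t plus the triangle from Q_t to Q*: change in PS = 5.88 - 48 = -42.12.

-42.12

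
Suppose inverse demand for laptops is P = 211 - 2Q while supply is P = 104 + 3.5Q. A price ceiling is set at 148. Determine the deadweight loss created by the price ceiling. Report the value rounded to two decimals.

Without the control, 211 - 2Q = 104 + 3.5Q so Q* = 19.4545 and P* = 172.0909.
At P = 148, sellers supply (148 - 104)/3.5 = 12.5714 while buyers want more, so the quantity traded is 12.5714 at price 148.
At Q = 12.5714 the demand price is 185.8571 and the supply price is 148. Deadweight loss is the triangle between the curves from 12.5714 to 19.4545: (1/2)(185.8571 - 148)(19.4545 - 12.5714) = 130.2876.

130.29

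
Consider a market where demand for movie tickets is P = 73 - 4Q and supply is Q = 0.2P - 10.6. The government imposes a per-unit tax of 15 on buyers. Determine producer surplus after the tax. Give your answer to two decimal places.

Rewriting supply in inverse form: P = 53 + 5Q.
Without the tax, 73 - 4Q = 53 + 5Q so Q* = 2.2222 and P* = 64.1111.
With the tax, buyers' net willingness to pay falls by 15: (73 - 15) - 4Q = 53 + 5Q, so Q_t = 0.5556. Buyers pay P_b = 70.7778; sellers receive P_s = P_b - 15 = 55.7778.
PS = (1/2)(Q_t)(P_s - 53) = (1/2)(0.5556)(2.7778) = 0.7716.

0.77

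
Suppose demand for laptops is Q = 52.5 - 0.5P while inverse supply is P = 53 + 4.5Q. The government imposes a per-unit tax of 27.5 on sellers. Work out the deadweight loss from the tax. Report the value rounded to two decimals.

58.17

Rewriting demand in inverse form: P = 105 - 2Q.
Without the tax, 105 - 2Q = 53 + 4.5Q so Q* = 8 and P* = 89.
A tax on sellers shifts supply up by 27.5: 105 - 2Q = 53 + 4.5Q + 27.5, so Q_t = 3.7692. Buyers pay P_b = 97.4615; sellers receive P_s = P_b - 27.5 = 69.9615.
The welfare triangle lost has base Q* - Q_t = 4.2308 and height t = 27.5, so DWL = (1/2)(4.2308)(27.5) = 58.1731.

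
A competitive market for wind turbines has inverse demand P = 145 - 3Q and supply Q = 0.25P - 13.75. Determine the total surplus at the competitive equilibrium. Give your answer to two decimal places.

578.57

Rewriting supply in inverse form: P = 55 + 4Q.
Setting demand equal to supply, 90 = 7Q, so Q* = 12.8571 and P* = 106.4286.
CS = (1/2)(12.8571)(38.5714) = 247.9592 and PS = (1/2)(12.8571)(51.4286) = 330.6122, so total surplus = 578.5714.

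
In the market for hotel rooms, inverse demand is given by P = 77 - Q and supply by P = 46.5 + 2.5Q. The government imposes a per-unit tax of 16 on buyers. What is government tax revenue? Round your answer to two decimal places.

66.29

Without the tax, 77 - Q = 46.5 + 2.5Q so Q* = 8.7143 and P* = 68.2857.
A tax on buyers shifts demand down by 16: (77 - 16) - Q = 46.5 + 2.5Q, so Q_t = 4.1429. Buyers pay P_b = 72.8571; sellers receive P_s = P_b - 16 = 56.8571.
Revenue is the tax times quantity traded: 16 x 4.1429 = 66.2857.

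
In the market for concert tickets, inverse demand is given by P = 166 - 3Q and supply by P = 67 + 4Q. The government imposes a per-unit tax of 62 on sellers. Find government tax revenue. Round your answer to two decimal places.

327.71

Pre-tax equilibrium: 166 - 3Q = 67 + 4Q gives Q* = 14.1429, P* = 123.5714.
A tax on sellers shifts supply up by 62: 166 - 3Q = 67 + 4Q + 62, so Q_t = 5.2857. Buyers pay P_b = 150.1429; sellers receive P_s = P_b - 62 = 88.1429.
Tax revenue = t x Q_t = 62 x 5.2857 = 327.7143.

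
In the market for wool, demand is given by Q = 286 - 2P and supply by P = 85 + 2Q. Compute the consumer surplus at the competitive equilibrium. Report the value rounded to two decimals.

Rewriting demand in inverse form: P = 143 - 0.5Q.
Setting demand equal to supply, 58 = 2.5Q, so Q* = 23.2 and P* = 131.4.
The demand choke price is 143, so CS = (1/2)(Q*)(143 - P*) = (1/2)(23.2)(11.6) = 134.56.

134.56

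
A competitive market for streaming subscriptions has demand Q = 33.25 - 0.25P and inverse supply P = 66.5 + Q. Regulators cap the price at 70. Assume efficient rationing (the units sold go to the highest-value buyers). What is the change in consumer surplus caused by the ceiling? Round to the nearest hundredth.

-157.78

Rewriting demand in inverse form: P = 133 - 4Q.
Free-market equilibrium: 133 - 4Q = 66.5 + Q gives Q* = 13.3, P* = 79.8.
At P = 70, sellers supply (70 - 66.5)/1 = 3.5 while buyers want more, so the quantity traded is 3.5 at price 70.
CS goes from (1/2)(13.3)(53.2) = 353.78 to 196 (computed as (133 - 70)(3.5) - (1/2)(4)(3.5)^2), a change of -157.78.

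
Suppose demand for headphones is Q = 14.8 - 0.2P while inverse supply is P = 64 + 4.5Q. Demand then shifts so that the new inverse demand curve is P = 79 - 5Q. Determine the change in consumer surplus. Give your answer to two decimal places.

3.46

Rewriting demand in inverse form: P = 74 - 5Q.
Initial equilibrium: Q_0 = 1.0526, P_0 = 68.7368; CS_0 = (1/2)(1.0526)(5.2632) = 2.7701, PS_0 = (1/2)(1.0526)(4.7368) = 2.4931.
New equilibrium: 79 - 5Q = 64 + 4.5Q gives Q_1 = 1.5789, P_1 = 71.1053; CS_1 = 6.2327, PS_1 = 5.6094.
Change in consumer surplus = 6.2327 - 2.7701 = 3.4626.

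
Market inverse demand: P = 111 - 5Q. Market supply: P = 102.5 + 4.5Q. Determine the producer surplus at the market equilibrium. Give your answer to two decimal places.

Equilibrium: 111 - 5Q = 102.5 + 4.5Q, so Q* = 0.8947 and P* = 106.5263.
Producer surplus is the triangle above supply below P*: (1/2)(0.8947)(106.5263 - 102.5) = (1/2)(0.8947)(4.0263) = 1.8012.

1.80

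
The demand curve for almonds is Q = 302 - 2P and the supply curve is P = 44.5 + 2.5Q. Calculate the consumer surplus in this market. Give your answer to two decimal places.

Rewriting demand in inverse form: P = 151 - 0.5Q.
Equilibrium: 151 - 0.5Q = 44.5 + 2.5Q, so Q* = 35.5 and P* = 133.25.
CS is the area between the demand curve and P* from 0 to Q*: (1/2)(35.5)(17.75) = 315.0625.

315.06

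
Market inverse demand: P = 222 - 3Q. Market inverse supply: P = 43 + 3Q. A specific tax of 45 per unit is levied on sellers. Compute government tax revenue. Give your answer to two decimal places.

Pre-tax equilibrium: 222 - 3Q = 43 + 3Q gives Q* = 29.8333, P* = 132.5.
A tax on sellers shifts supply up by 45: 222 - 3Q = 43 + 3Q + 45, so Q_t = 22.3333. Buyers pay P_b = 155; sellers receive P_s = P_b - 45 = 110.
Tax revenue = t x Q_t = 45 x 22.3333 = 1005.

1005.00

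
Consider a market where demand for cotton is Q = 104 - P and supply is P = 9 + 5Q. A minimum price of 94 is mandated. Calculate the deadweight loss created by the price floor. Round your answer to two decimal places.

Rewriting demand in inverse form: P = 104 - Q.
Free-market equilibrium: 104 - Q = 9 + 5Q gives Q* = 15.8333, P* = 88.1667.
At the floor price 94, quantity demanded is (104 - 94)/1 = 10; demand is the short side, so Q = 10 trades at P = 94.
At Q = 10 the demand price is 94 and the supply price is 59. Deadweight loss is the triangle between the curves from 10 to 15.8333: (1/2)(94 - 59)(15.8333 - 10) = 102.0833.

102.08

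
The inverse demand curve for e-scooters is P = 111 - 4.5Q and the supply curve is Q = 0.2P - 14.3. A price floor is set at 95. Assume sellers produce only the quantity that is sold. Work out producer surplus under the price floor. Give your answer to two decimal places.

Rewriting supply in inverse form: P = 71.5 + 5Q.
Free-market equilibrium: 111 - 4.5Q = 71.5 + 5Q gives Q* = 4.1579, P* = 92.2895.
At the floor price 95, quantity demanded is (111 - 95)/4.5 = 3.5556; demand is the short side, so Q = 3.5556 trades at P = 95.
The supply price at Q = 3.5556 is 89.2778. PS is the trapezoid between 95 and supply over [0, 3.5556]: (1/2)[(95 - 71.5) + (95 - 89.2778)](3.5556) = 51.9506.

51.95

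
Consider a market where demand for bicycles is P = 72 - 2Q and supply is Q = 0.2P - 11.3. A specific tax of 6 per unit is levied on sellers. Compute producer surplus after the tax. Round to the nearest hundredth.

4.60

Rewriting supply in inverse form: P = 56.5 + 5Q.
Without the tax, 72 - 2Q = 56.5 + 5Q so Q* = 2.2143 and P* = 67.5714.
A tax on sellers shifts supply up by 6: 72 - 2Q = 56.5 + 5Q + 6, so Q_t = 1.3571. Buyers pay P_b = 69.2857; sellers receive P_s = P_b - 6 = 63.2857.
Producer surplus is the triangle above supply below P_s: (1/2)(1.3571)(63.2857 - 56.5) = 4.6046.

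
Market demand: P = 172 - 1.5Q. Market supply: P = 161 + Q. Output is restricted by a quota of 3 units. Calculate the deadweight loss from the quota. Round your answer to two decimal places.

2.45

Unrestricted equilibrium: Q* = (172 - 161)/(1.5 + 1) = 4.4.
At Q = 3 the demand price is 172 - 1.5(3) = 167.5 and the supply price is 161 + (3) = 164.
DWL = (1/2)(gap between curves at 3) x (Q* - 3) = (1/2)(3.5)(1.4) = 2.45.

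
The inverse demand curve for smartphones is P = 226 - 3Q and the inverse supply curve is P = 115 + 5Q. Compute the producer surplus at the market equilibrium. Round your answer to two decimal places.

Setting demand equal to supply, 111 = 8Q, so Q* = 13.875 and P* = 184.375.
The supply curve's price intercept is 115, so PS = (1/2)(Q*)(P* - 115) = (1/2)(13.875)(69.375) = 481.2891.

481.29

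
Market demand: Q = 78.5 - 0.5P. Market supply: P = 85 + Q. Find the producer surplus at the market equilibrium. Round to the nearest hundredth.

288.00

Rewriting demand in inverse form: P = 157 - 2Q.
Set 157 - 2Q = 85 + Q, which gives 72 = 3Q, so Q* = 24 and P* = 157 - 2(24) = 109.
Producer surplus is the triangle above supply below P*: (1/2)(24)(109 - 85) = (1/2)(24)(24) = 288.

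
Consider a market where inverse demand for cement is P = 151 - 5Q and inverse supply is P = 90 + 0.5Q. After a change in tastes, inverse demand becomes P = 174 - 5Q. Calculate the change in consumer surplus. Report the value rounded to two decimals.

Initial equilibrium: Q_0 = 11.0909, P_0 = 95.5455; CS_0 = (1/2)(11.0909)(55.4545) = 307.5207, PS_0 = (1/2)(11.0909)(5.5455) = 30.7521.
New equilibrium: 174 - 5Q = 90 + 0.5Q gives Q_1 = 15.2727, P_1 = 97.6364; CS_1 = 583.1405, PS_1 = 58.314.
Change in consumer surplus = 583.1405 - 307.5207 = 275.6198.

275.62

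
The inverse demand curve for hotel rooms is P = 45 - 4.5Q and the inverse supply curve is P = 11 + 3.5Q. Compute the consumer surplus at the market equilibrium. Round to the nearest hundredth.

Set 45 - 4.5Q = 11 + 3.5Q, which gives 34 = 8Q, so Q* = 4.25 and P* = 45 - 4.5(4.25) = 25.875.
Consumer surplus is the triangle under demand above P*: (1/2)(4.25)(45 - 25.875) = (1/2)(4.25)(19.125) = 40.6406.

40.64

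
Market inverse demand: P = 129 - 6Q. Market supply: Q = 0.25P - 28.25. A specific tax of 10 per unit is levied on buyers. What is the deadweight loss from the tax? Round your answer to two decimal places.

Rewriting supply in inverse form: P = 113 + 4Q.
Without the tax, 129 - 6Q = 113 + 4Q so Q* = 1.6 and P* = 119.4.
With the tax, buyers' net willingness to pay falls by 10: (129 - 10) - 6Q = 113 + 4Q, so Q_t = 0.6. Buyers pay P_b = 125.4; sellers receive P_s = P_b - 10 = 115.4.
Deadweight loss is the triangle between the curves from Q_t to Q*: (1/2)(1.6 - 0.6)(10) = 5.

5.00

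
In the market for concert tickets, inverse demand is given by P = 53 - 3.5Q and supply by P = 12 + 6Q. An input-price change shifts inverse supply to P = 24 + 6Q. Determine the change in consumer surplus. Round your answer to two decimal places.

Initial equilibrium: Q_0 = 4.3158, P_0 = 37.8947; CS_0 = (1/2)(4.3158)(15.1053) = 32.5956, PS_0 = (1/2)(4.3158)(25.8947) = 55.8781.
New equilibrium: 53 - 3.5Q = 24 + 6Q gives Q_1 = 3.0526, P_1 = 42.3158; CS_1 = 16.3075, PS_1 = 27.9557.
Change in consumer surplus = 16.3075 - 32.5956 = -16.2881.

-16.29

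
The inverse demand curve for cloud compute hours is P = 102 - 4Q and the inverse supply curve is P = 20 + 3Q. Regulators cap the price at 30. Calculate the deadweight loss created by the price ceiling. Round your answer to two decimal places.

245.84

Free-market equilibrium: 102 - 4Q = 20 + 3Q gives Q* = 11.7143, P* = 55.1429.
At the ceiling price 30, quantity supplied is (30 - 20)/3 = 3.3333; supply is the short side, so Q = 3.3333 trades at P = 30.
At Q = 3.3333 the demand price is 88.6667 and the supply price is 30. Deadweight loss is the triangle between the curves from 3.3333 to 11.7143: (1/2)(88.6667 - 30)(11.7143 - 3.3333) = 245.8413.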